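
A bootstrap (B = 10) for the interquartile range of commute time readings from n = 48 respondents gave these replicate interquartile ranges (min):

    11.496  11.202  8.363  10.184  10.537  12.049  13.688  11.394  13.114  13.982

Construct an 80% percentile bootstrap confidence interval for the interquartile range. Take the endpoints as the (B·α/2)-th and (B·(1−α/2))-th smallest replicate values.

Sorted replicates: 8.363, 10.184, 10.537, 11.202, 11.394, 11.496, 12.049, 13.114, 13.688, 13.982
α = 0.20; lower rank = 10 × 0.100 = 1; upper rank = 10 × 0.900 = 9.
The 1st smallest replicate is 8.363; the 9th is 13.688.

(8.363, 13.688)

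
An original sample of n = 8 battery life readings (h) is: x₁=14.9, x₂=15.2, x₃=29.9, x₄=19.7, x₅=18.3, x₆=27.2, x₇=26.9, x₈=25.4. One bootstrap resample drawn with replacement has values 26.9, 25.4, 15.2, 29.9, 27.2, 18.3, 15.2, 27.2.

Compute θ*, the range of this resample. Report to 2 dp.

θ* = 14.70

Range = 29.9 − 15.2 = 14.70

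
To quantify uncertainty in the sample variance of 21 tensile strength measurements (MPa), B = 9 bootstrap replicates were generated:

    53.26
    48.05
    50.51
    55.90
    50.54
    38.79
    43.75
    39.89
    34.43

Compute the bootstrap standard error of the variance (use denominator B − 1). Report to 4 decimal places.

SE* = 7.2799

Bootstrap SE is the standard deviation of the 9 replicate variances.
Mean of replicates: (53.26 + 48.05 + 50.51 + 55.90 + 50.54 + 38.79 + 43.75 + 39.89 + 34.43) / 9 = 415.12000 / 9 = 46.12444
Sum of squared deviations: (+7.13556)² + (+1.92556)² + (+4.38556)² + (+9.77556)² + (+4.41556)² + (−7.33444)² + (−2.37444)² + (−6.23444)² + (−11.69444)² = 423.97602
Variance = 423.97602 / 8 = 52.99700
SE* = √52.99700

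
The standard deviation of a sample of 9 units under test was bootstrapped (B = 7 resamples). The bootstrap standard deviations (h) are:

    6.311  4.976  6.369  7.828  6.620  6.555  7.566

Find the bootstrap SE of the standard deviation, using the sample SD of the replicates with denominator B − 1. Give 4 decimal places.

SE* = 0.9325

Bootstrap SE is the standard deviation of the 7 replicate standard deviations.
Mean of replicates: (6.311 + 4.976 + 6.369 + 7.828 + 6.620 + 6.555 + 7.566) / 7 = 46.22500 / 7 = 6.60357
Sum of squared deviations: (−0.29257)² + (−1.62757)² + (−0.23457)² + (+1.22443)² + (+0.01643)² + (−0.04857)² + (+0.96243)² = 5.21773
Variance = 5.21773 / 6 = 0.86962
SE* = √0.86962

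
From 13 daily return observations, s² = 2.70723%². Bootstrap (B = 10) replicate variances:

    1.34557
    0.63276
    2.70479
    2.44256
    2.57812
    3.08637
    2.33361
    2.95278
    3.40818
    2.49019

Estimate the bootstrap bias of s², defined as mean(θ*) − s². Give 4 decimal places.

mean(θ*) = (1.34557 + 0.63276 + 2.70479 + 2.44256 + 2.57812 + 3.08637 + 2.33361 + 2.95278 + 3.40818 + 2.49019) / 10 = 2.39749
bias = 2.39749 − 2.70723

bias = −0.3097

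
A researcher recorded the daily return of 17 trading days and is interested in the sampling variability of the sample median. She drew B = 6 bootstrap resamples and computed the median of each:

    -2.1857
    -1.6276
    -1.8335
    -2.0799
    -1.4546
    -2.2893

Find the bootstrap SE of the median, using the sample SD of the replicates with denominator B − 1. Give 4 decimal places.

Bootstrap SE is the standard deviation of the 6 replicate medians.
Mean of replicates: ((-2.1857) + (-1.6276) + (-1.8335) + (-2.0799) + (-1.4546) + (-2.2893)) / 6 = -11.47060 / 6 = -1.91177
Sum of squared deviations: (−0.27393)² + (+0.28417)² + (+0.07827)² + (−0.16813)² + (+0.45717)² + (−0.37753)² = 0.54172
Variance = 0.54172 / 5 = 0.10834
SE* = √0.10834

SE* = 0.3292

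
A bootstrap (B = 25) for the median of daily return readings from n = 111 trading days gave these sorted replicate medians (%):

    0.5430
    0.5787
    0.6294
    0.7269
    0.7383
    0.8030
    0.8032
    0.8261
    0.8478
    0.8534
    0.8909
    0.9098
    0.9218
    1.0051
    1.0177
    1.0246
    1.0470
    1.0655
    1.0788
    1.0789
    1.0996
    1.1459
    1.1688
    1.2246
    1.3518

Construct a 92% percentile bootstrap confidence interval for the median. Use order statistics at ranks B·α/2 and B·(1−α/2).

α = 0.08; lower rank = 25 × 0.040 = 1; upper rank = 25 × 0.960 = 24.
The 1st smallest replicate is 0.5430; the 24th is 1.2246.

(0.5430, 1.2246)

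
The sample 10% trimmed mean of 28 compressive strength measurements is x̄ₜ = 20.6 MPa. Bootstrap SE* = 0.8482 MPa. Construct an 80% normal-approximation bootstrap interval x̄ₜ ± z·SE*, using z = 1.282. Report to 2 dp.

(19.51, 21.69)

Margin = 1.282 × 0.8482 = 1.087
Interval: 20.6 ± 1.087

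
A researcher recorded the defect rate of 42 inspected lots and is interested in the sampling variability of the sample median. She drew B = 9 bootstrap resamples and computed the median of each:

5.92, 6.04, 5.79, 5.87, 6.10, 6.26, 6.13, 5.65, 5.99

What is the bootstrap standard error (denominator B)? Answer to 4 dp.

Bootstrap SE is the standard deviation of the 9 replicate medians.
Mean of replicates: (5.92 + 6.04 + 5.79 + 5.87 + 6.10 + 6.26 + 6.13 + 5.65 + 5.99) / 9 = 53.75000 / 9 = 5.97222
Sum of squared deviations: (−0.05222)² + (+0.06778)² + (−0.18222)² + (−0.10222)² + (+0.12778)² + (+0.28778)² + (+0.15778)² + (−0.32222)² + (+0.01778)² = 0.27916
Variance = 0.27916 / 9 = 0.03102
SE* = √0.03102

SE* = 0.1761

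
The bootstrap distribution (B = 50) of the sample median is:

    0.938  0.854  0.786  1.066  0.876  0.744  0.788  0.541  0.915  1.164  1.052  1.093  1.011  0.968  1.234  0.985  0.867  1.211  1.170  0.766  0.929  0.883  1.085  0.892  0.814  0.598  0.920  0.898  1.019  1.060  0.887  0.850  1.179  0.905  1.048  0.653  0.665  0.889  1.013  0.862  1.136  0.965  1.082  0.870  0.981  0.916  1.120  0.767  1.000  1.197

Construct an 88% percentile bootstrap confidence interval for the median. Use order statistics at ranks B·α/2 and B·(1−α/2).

(0.653, 1.179)

Sorted replicates: 0.541, 0.598, 0.653, 0.665, 0.744, 0.766, 0.767, 0.786, 0.788, 0.814, 0.850, 0.854, 0.862, 0.867, 0.870, 0.876, 0.883, 0.887, 0.889, 0.892, 0.898, 0.905, 0.915, 0.916, 0.920, 0.929, 0.938, 0.965, 0.968, 0.981, 0.985, 1.000, 1.011, 1.013, 1.019, 1.048, 1.052, 1.060, 1.066, 1.082, 1.085, 1.093, 1.120, 1.136, 1.164, 1.170, 1.179, 1.197, 1.211, 1.234
α = 0.12; lower rank = 50 × 0.060 = 3; upper rank = 50 × 0.940 = 47.
The 3rd smallest replicate is 0.653; the 47th is 1.179.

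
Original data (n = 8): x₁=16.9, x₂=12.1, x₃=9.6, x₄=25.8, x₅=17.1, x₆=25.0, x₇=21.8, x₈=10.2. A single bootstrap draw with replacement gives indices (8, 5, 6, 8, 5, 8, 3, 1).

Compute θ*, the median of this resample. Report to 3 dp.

θ* = 13.550

Resample values: 10.2, 17.1, 25.0, 10.2, 17.1, 10.2, 9.6, 16.9.
Sorted: 9.6, 10.2, 10.2, 10.2, 16.9, 17.1, 17.1, 25.0
Median = average of the two middle values = 13.550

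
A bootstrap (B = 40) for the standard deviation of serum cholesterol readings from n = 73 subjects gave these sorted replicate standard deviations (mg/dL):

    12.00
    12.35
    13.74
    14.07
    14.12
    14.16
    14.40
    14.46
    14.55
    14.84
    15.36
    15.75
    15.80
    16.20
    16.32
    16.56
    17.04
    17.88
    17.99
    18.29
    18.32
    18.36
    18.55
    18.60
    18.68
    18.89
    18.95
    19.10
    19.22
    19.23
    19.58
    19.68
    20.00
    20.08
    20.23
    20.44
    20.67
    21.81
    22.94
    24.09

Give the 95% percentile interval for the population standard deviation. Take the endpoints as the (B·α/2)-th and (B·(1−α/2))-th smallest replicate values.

(12.00, 22.94)

α = 0.05; lower rank = 40 × 0.025 = 1; upper rank = 40 × 0.975 = 39.
The 1st smallest replicate is 12.00; the 39th is 22.94.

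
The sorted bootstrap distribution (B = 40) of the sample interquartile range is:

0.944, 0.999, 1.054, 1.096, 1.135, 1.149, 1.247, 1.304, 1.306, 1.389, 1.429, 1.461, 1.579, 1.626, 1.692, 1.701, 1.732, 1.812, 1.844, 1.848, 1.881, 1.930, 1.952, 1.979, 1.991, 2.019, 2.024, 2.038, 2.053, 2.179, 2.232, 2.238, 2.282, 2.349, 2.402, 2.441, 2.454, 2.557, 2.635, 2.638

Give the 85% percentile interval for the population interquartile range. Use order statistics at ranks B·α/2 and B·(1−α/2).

(1.054, 2.454)

α = 0.15; lower rank = 40 × 0.075 = 3; upper rank = 40 × 0.925 = 37.
The 3rd smallest replicate is 1.054; the 37th is 2.454.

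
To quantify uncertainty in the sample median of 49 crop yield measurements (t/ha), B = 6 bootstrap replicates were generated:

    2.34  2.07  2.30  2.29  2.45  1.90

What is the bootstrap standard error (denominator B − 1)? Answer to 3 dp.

SE* = 0.202

Bootstrap SE is the standard deviation of the 6 replicate medians.
Mean of replicates: (2.34 + 2.07 + 2.30 + 2.29 + 2.45 + 1.90) / 6 = 13.3500 / 6 = 2.2250
Sum of squared deviations: (+0.1150)² + (−0.1550)² + (+0.0750)² + (+0.0650)² + (+0.2250)² + (−0.3250)² = 0.2034
Variance = 0.2034 / 5 = 0.0407
SE* = √0.0407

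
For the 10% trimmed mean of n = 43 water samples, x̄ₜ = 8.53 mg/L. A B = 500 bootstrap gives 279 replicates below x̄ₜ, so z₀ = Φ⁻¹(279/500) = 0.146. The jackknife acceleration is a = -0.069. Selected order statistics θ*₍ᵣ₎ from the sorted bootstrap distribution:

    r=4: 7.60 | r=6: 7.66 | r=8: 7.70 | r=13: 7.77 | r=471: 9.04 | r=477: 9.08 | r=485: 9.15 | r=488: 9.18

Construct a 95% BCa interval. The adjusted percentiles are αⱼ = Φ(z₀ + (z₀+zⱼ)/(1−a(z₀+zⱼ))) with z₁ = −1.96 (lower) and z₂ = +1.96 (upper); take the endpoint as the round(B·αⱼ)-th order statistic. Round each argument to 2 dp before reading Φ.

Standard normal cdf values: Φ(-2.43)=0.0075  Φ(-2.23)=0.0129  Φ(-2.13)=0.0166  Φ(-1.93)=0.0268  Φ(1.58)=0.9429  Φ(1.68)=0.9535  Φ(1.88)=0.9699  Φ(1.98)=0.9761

Lower: z₀ + z₁ = 0.146 + (-1.960) = -1.814; 1 − a(z₀+z₁) = 1 − (-0.069)(-1.814) = 0.8748; argument = 0.146 + (-1.814)/0.8748 = -1.9275 → -1.93.
α₁ = Φ(-1.93) = 0.0268; rank = round(500 × 0.0268) = 13; θ*₍13₎ = 7.77.
Upper: z₀ + z₂ = 2.106; 1 − a(z₀+z₂) = 1.1453; argument = 1.9848 → 1.98; α₂ = 0.9761; rank = 488; θ*₍488₎ = 9.18.

(7.77, 9.18)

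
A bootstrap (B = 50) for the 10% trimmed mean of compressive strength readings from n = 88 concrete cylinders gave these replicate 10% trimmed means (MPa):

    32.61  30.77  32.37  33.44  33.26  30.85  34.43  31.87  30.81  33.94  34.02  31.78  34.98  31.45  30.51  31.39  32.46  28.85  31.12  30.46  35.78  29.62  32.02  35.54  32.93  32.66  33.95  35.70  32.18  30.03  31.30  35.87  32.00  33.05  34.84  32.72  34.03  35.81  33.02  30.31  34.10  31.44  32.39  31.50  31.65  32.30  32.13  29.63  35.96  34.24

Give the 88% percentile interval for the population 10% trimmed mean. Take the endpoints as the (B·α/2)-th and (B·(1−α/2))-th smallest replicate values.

Sorted replicates: 28.85, 29.62, 29.63, 30.03, 30.31, 30.46, 30.51, 30.77, 30.81, 30.85, 31.12, 31.30, 31.39, 31.44, 31.45, 31.50, 31.65, 31.78, 31.87, 32.00, 32.02, 32.13, 32.18, 32.30, 32.37, 32.39, 32.46, 32.61, 32.66, 32.72, 32.93, 33.02, 33.05, 33.26, 33.44, 33.94, 33.95, 34.02, 34.03, 34.10, 34.24, 34.43, 34.84, 34.98, 35.54, 35.70, 35.78, 35.81, 35.87, 35.96
α = 0.12; lower rank = 50 × 0.060 = 3; upper rank = 50 × 0.940 = 47.
The 3rd smallest replicate is 29.63; the 47th is 35.78.

(29.63, 35.78)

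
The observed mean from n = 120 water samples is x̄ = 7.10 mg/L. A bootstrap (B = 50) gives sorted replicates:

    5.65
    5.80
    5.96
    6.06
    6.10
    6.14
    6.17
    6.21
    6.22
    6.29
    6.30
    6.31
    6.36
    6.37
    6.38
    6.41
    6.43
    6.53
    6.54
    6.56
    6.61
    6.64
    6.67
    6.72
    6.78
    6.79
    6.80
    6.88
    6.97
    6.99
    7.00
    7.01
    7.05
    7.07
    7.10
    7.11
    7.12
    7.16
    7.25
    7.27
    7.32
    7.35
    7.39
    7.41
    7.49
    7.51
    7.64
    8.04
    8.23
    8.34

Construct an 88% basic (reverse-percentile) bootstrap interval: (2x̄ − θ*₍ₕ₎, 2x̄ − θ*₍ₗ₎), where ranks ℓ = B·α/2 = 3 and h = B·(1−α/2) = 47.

Percentile endpoints at ranks 3 and 47: θ*₍3₎ = 5.96, θ*₍47₎ = 7.64.
Basic interval reflects these around x̄:
  lower = 2 × 7.10 − 7.64 = 6.56
  upper = 2 × 7.10 − 5.96 = 8.24

(6.56, 8.24)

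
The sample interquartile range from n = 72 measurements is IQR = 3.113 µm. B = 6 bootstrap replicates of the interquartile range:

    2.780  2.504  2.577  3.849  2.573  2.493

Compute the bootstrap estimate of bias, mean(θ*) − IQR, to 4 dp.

bias = −0.3170

mean(θ*) = (2.780 + 2.504 + 2.577 + 3.849 + 2.573 + 2.493) / 6 = 2.79600
bias = 2.79600 − 3.113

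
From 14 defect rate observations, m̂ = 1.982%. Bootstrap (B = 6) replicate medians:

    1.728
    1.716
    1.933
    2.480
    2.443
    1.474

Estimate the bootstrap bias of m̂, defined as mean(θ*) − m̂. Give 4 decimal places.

bias = −0.0197

mean(θ*) = (1.728 + 1.716 + 1.933 + 2.480 + 2.443 + 1.474) / 6 = 1.96233
bias = 1.96233 − 1.982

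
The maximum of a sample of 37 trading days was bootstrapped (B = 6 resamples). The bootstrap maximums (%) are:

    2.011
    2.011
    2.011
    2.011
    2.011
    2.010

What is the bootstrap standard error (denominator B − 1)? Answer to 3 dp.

SE* = 0.000

Bootstrap SE is the standard deviation of the 6 replicate maximums.
Mean of replicates: (2.011 + 2.011 + 2.011 + 2.011 + 2.011 + 2.010) / 6 = 12.0650 / 6 = 2.0108
Sum of squared deviations: (+0.0002)² + (+0.0002)² + (+0.0002)² + (+0.0002)² + (+0.0002)² + (−0.0008)² = 0.0000
Variance = 0.0000 / 5 = 0.0000
SE* = √0.0000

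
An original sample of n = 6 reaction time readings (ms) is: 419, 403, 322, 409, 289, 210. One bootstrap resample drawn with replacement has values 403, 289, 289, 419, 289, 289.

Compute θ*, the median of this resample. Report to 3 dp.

Sorted: 289, 289, 289, 289, 403, 419
Median = average of the two middle values = 289.000

θ* = 289.000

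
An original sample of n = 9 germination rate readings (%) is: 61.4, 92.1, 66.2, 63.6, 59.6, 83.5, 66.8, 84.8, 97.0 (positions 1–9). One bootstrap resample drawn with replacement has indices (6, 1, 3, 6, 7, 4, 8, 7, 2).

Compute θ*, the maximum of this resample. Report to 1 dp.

Resample values: 83.5, 61.4, 66.2, 83.5, 66.8, 63.6, 84.8, 66.8, 92.1.
Maximum = 92.1

θ* = 92.1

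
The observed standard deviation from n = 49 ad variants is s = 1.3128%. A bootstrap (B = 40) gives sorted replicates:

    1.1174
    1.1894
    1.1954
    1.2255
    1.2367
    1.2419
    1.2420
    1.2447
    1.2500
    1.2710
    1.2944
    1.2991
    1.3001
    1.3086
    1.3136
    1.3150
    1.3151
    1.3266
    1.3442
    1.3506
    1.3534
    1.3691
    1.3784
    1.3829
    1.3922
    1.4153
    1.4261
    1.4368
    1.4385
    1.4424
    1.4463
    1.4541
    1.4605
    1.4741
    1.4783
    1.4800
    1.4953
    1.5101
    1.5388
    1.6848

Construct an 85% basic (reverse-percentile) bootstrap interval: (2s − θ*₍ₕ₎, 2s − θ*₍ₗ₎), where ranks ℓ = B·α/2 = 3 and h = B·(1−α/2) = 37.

Percentile endpoints at ranks 3 and 37: θ*₍3₎ = 1.1954, θ*₍37₎ = 1.4953.
Basic interval reflects these around s:
  lower = 2 × 1.3128 − 1.4953 = 1.1303
  upper = 2 × 1.3128 − 1.1954 = 1.4302

(1.1303, 1.4302)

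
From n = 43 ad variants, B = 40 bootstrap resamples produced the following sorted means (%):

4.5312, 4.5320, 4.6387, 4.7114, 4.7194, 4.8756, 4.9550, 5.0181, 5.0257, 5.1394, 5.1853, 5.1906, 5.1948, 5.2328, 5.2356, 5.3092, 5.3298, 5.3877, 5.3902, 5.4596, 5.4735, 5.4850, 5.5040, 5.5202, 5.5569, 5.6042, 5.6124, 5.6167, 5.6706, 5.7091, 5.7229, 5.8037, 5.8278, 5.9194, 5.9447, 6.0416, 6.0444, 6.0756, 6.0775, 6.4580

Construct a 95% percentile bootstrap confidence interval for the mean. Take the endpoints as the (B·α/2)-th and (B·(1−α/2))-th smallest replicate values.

(4.5312, 6.0775)

α = 0.05; lower rank = 40 × 0.025 = 1; upper rank = 40 × 0.975 = 39.
The 1st smallest replicate is 4.5312; the 39th is 6.0775.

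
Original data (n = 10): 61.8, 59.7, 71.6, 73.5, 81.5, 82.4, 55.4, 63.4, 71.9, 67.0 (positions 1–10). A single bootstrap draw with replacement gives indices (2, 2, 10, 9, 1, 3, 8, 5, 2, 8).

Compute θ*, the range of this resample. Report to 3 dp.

Resample values: 59.7, 59.7, 67.0, 71.9, 61.8, 71.6, 63.4, 81.5, 59.7, 63.4.
Range = 81.5 − 59.7 = 21.800

θ* = 21.800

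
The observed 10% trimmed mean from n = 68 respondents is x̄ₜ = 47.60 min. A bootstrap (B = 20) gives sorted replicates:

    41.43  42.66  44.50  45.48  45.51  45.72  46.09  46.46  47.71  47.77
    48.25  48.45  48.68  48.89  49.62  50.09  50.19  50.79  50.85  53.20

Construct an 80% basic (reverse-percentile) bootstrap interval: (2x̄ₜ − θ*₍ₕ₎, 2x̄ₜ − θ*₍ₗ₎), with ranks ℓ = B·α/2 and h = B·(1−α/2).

(44.41, 52.54)

Percentile endpoints at ranks 2 and 18: θ*₍2₎ = 42.66, θ*₍18₎ = 50.79.
Basic interval reflects these around x̄ₜ:
  lower = 2 × 47.60 − 50.79 = 44.41
  upper = 2 × 47.60 − 42.66 = 52.54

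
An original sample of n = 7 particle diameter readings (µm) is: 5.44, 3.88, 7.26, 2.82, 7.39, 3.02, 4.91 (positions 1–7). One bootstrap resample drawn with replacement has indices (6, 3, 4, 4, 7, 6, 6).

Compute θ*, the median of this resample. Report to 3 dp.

θ* = 3.020

Resample values: 3.02, 7.26, 2.82, 2.82, 4.91, 3.02, 3.02.
Sorted: 2.82, 2.82, 3.02, 3.02, 3.02, 4.91, 7.26
Median = middle value = 3.020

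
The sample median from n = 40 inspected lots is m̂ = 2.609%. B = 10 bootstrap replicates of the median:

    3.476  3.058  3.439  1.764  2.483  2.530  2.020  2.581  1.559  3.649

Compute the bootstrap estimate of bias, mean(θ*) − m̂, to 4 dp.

mean(θ*) = (3.476 + 3.058 + 3.439 + 1.764 + 2.483 + 2.530 + 2.020 + 2.581 + 1.559 + 3.649) / 10 = 2.65590
bias = 2.65590 − 2.609

bias = +0.0469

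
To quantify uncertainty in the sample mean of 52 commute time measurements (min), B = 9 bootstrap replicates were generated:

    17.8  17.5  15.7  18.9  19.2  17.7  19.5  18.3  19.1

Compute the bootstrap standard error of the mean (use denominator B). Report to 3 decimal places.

SE* = 1.113

Bootstrap SE is the standard deviation of the 9 replicate means.
Mean of replicates: (17.8 + 17.5 + 15.7 + 18.9 + 19.2 + 17.7 + 19.5 + 18.3 + 19.1) / 9 = 163.7000 / 9 = 18.1889
Sum of squared deviations: (−0.3889)² + (−0.6889)² + (−2.4889)² + (+0.7111)² + (+1.0111)² + (−0.4889)² + (+1.3111)² + (+0.1111)² + (+0.9111)² = 11.1489
Variance = 11.1489 / 9 = 1.2388
SE* = √1.2388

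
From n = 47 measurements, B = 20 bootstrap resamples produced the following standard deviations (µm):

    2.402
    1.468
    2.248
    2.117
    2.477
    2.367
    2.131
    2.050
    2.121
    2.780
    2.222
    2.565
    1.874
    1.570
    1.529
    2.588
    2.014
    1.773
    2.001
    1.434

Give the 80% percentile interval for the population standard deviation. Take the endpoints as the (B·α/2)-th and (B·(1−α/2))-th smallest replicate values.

Sorted replicates: 1.434, 1.468, 1.529, 1.570, 1.773, 1.874, 2.001, 2.014, 2.050, 2.117, 2.121, 2.131, 2.222, 2.248, 2.367, 2.402, 2.477, 2.565, 2.588, 2.780
α = 0.20; lower rank = 20 × 0.100 = 2; upper rank = 20 × 0.900 = 18.
The 2nd smallest replicate is 1.468; the 18th is 2.565.

(1.468, 2.565)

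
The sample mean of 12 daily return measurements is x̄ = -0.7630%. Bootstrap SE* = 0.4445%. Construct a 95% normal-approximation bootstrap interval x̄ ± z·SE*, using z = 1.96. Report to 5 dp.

(-1.63422, 0.10822)

Margin = 1.96 × 0.4445 = 0.871220
Interval: -0.7630 ± 0.871220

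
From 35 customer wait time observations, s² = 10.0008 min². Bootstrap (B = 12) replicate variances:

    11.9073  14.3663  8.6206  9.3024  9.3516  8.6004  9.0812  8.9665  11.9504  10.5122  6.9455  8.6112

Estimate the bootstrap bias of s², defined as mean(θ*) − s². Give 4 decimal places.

mean(θ*) = (11.9073 + 14.3663 + 8.6206 + 9.3024 + 9.3516 + 8.6004 + 9.0812 + 8.9665 + 11.9504 + 10.5122 + 6.9455 + 8.6112) / 12 = 9.85130
bias = 9.85130 − 10.0008

bias = −0.1495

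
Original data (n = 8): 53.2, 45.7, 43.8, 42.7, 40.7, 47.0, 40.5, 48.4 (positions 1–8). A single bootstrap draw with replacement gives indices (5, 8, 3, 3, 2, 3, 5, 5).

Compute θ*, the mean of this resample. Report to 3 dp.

Resample values: 40.7, 48.4, 43.8, 43.8, 45.7, 43.8, 40.7, 40.7.
Mean = (40.7 + 48.4 + 43.8 + 43.8 + 45.7 + 43.8 + 40.7 + 40.7) / 8 = 347.60 / 8 = 43.450

θ* = 43.450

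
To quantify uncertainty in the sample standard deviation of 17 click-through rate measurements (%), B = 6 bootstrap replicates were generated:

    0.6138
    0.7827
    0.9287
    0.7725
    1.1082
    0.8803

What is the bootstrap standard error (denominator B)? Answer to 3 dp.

SE* = 0.153

Bootstrap SE is the standard deviation of the 6 replicate standard deviations.
Mean of replicates: (0.6138 + 0.7827 + 0.9287 + 0.7725 + 1.1082 + 0.8803) / 6 = 5.08620 / 6 = 0.84770
Sum of squared deviations: (−0.23390)² + (−0.06500)² + (+0.08100)² + (−0.07520)² + (+0.26050)² + (+0.03260)² = 0.14007
Variance = 0.14007 / 6 = 0.02335
SE* = √0.02335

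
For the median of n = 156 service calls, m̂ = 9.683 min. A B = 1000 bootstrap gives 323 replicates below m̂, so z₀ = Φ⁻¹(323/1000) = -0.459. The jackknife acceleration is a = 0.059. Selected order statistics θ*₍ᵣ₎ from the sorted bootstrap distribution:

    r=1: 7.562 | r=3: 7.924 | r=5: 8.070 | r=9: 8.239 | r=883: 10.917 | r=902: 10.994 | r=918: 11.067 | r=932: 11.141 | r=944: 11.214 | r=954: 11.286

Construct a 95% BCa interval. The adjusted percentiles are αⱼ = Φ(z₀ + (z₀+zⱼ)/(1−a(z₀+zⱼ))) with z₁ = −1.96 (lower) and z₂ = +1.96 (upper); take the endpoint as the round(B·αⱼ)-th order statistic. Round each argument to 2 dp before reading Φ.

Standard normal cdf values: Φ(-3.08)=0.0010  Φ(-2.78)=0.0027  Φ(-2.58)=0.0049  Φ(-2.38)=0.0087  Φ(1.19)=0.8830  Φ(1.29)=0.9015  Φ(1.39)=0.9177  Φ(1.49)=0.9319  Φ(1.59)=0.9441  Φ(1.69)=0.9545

(8.070, 10.917)

Lower: z₀ + z₁ = -0.459 + (-1.960) = -2.419; 1 − a(z₀+z₁) = 1 − (0.059)(-2.419) = 1.1427; argument = -0.459 + (-2.419)/1.1427 = -2.5759 → -2.58.
α₁ = Φ(-2.58) = 0.0049; rank = round(1000 × 0.0049) = 5; θ*₍5₎ = 8.070.
Upper: z₀ + z₂ = 1.501; 1 − a(z₀+z₂) = 0.9114; argument = 1.1878 → 1.19; α₂ = 0.8830; rank = 883; θ*₍883₎ = 10.917.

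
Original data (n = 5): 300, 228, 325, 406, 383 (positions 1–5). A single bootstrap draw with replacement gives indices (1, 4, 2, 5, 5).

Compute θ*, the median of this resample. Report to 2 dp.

Resample values: 300, 406, 228, 383, 383.
Sorted: 228, 300, 383, 383, 406
Median = middle value = 383.00

θ* = 383.00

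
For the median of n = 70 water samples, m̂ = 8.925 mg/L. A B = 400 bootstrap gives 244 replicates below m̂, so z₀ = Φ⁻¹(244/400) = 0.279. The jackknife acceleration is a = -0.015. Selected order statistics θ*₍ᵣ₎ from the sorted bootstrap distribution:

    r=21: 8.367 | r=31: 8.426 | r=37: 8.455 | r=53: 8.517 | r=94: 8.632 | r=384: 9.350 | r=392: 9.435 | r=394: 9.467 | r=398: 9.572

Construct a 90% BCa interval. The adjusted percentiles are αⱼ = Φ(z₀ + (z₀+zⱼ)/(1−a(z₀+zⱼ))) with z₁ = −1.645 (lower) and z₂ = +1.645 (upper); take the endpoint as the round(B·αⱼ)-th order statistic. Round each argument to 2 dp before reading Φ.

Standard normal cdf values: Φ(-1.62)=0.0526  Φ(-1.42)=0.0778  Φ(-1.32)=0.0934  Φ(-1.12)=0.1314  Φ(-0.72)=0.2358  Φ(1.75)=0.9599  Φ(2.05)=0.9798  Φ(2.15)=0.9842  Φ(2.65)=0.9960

(8.517, 9.467)

Lower: z₀ + z₁ = 0.279 + (-1.645) = -1.366; 1 − a(z₀+z₁) = 1 − (-0.015)(-1.366) = 0.9795; argument = 0.279 + (-1.366)/0.9795 = -1.1156 → -1.12.
α₁ = Φ(-1.12) = 0.1314; rank = round(400 × 0.1314) = 53; θ*₍53₎ = 8.517.
Upper: z₀ + z₂ = 1.924; 1 − a(z₀+z₂) = 1.0289; argument = 2.1490 → 2.15; α₂ = 0.9842; rank = 394; θ*₍394₎ = 9.467.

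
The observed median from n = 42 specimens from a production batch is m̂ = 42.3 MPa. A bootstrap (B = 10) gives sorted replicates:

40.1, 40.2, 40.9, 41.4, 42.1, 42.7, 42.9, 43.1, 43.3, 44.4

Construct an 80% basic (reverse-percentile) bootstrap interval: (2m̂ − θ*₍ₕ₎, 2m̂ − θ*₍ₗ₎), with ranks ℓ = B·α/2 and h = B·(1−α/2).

(41.3, 44.5)

Percentile endpoints at ranks 1 and 9: θ*₍1₎ = 40.1, θ*₍9₎ = 43.3.
Basic interval reflects these around m̂:
  lower = 2 × 42.3 − 43.3 = 41.3
  upper = 2 × 42.3 − 40.1 = 44.5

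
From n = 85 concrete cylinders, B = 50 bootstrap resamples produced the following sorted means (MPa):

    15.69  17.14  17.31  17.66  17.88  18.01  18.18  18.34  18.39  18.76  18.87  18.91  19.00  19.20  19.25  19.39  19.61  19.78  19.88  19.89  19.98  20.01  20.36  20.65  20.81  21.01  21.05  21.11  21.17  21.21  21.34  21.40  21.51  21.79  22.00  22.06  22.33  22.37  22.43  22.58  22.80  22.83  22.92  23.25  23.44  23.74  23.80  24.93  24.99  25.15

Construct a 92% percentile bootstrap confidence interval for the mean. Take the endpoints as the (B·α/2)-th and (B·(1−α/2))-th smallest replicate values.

(17.14, 24.93)

α = 0.08; lower rank = 50 × 0.040 = 2; upper rank = 50 × 0.960 = 48.
The 2nd smallest replicate is 17.14; the 48th is 24.93.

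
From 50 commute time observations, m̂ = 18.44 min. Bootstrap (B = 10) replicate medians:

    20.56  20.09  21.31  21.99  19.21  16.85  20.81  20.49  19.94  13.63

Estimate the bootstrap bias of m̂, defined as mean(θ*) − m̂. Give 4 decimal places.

mean(θ*) = (20.56 + 20.09 + 21.31 + 21.99 + 19.21 + 16.85 + 20.81 + 20.49 + 19.94 + 13.63) / 10 = 19.48800
bias = 19.48800 − 18.44

bias = +1.0480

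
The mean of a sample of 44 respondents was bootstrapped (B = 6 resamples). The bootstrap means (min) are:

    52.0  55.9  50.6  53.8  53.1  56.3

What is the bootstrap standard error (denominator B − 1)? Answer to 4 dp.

SE* = 2.2104

Bootstrap SE is the standard deviation of the 6 replicate means.
Mean of replicates: (52.0 + 55.9 + 50.6 + 53.8 + 53.1 + 56.3) / 6 = 321.70000 / 6 = 53.61667
Sum of squared deviations: (−1.61667)² + (+2.28333)² + (−3.01667)² + (+0.18333)² + (−0.51667)² + (+2.68333)² = 24.42833
Variance = 24.42833 / 5 = 4.88567
SE* = √4.88567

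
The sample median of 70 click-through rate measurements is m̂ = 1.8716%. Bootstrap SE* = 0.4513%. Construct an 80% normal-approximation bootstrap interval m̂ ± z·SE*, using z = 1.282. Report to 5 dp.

(1.29303, 2.45017)

Margin = 1.282 × 0.4513 = 0.578567
Interval: 1.8716 ± 0.578567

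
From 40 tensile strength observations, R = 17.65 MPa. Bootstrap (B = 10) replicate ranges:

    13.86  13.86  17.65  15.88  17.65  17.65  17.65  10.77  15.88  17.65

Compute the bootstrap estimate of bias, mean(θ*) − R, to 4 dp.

bias = −1.8000

mean(θ*) = (13.86 + 13.86 + 17.65 + 15.88 + 17.65 + 17.65 + 17.65 + 10.77 + 15.88 + 17.65) / 10 = 15.85000
bias = 15.85000 − 17.65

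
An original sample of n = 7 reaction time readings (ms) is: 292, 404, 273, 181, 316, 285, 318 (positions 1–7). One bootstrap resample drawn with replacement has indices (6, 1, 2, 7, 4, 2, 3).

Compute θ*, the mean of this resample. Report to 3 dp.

Resample values: 285, 292, 404, 318, 181, 404, 273.
Mean = (285 + 292 + 404 + 318 + 181 + 404 + 273) / 7 = 2157.0 / 7 = 308.143

θ* = 308.143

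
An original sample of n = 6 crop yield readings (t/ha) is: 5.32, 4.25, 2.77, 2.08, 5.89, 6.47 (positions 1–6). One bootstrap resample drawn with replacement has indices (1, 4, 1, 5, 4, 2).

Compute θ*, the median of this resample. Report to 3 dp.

Resample values: 5.32, 2.08, 5.32, 5.89, 2.08, 4.25.
Sorted: 2.08, 2.08, 4.25, 5.32, 5.32, 5.89
Median = average of the two middle values = 4.785

θ* = 4.785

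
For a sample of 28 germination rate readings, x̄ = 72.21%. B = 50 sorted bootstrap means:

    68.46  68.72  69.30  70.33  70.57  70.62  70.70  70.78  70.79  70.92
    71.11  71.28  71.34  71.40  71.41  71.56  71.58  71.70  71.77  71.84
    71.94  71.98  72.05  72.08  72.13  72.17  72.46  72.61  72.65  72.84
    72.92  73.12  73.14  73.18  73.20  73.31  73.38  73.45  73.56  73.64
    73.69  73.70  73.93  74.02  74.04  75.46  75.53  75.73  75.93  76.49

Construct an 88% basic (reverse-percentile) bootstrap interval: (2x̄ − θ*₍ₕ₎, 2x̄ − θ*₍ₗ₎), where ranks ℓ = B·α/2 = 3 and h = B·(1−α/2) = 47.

(68.89, 75.12)

Percentile endpoints at ranks 3 and 47: θ*₍3₎ = 69.30, θ*₍47₎ = 75.53.
Basic interval reflects these around x̄:
  lower = 2 × 72.21 − 75.53 = 68.89
  upper = 2 × 72.21 − 69.30 = 75.12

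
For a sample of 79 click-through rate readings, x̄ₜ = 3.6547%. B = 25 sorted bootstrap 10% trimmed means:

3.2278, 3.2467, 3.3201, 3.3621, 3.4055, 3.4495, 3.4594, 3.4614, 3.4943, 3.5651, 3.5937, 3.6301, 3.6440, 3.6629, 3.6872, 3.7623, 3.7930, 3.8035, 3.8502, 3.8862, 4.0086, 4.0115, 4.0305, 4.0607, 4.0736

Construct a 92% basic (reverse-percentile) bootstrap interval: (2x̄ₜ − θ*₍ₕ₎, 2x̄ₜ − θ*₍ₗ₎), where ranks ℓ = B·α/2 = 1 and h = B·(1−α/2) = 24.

Percentile endpoints at ranks 1 and 24: θ*₍1₎ = 3.2278, θ*₍24₎ = 4.0607.
Basic interval reflects these around x̄ₜ:
  lower = 2 × 3.6547 − 4.0607 = 3.2487
  upper = 2 × 3.6547 − 3.2278 = 4.0816

(3.2487, 4.0816)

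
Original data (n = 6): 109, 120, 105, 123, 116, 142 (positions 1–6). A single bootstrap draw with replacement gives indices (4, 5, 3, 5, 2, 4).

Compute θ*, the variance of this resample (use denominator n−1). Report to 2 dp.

θ* = 45.37

Resample values: 123, 116, 105, 116, 120, 123.
Mean = 117.1667; sum of squared deviations = 226.8333
s² = 226.8333 / 5 = 45.3667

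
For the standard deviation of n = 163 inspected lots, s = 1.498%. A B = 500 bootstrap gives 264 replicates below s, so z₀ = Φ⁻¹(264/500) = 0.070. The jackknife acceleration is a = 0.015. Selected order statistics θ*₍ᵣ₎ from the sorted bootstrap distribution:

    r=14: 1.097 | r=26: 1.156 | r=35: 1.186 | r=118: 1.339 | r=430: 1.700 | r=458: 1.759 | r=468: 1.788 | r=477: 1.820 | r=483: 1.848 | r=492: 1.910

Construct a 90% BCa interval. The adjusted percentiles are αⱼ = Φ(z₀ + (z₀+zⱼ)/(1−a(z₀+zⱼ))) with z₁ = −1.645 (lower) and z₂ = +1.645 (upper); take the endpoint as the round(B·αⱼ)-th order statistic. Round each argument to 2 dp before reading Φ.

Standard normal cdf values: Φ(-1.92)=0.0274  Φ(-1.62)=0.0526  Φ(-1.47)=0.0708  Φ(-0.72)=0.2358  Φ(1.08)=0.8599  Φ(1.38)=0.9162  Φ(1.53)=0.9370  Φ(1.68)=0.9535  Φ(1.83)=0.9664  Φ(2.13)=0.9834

Lower: z₀ + z₁ = 0.070 + (-1.645) = -1.575; 1 − a(z₀+z₁) = 1 − (0.015)(-1.575) = 1.0236; argument = 0.070 + (-1.575)/1.0236 = -1.4686 → -1.47.
α₁ = Φ(-1.47) = 0.0708; rank = round(500 × 0.0708) = 35; θ*₍35₎ = 1.186.
Upper: z₀ + z₂ = 1.715; 1 − a(z₀+z₂) = 0.9743; argument = 1.8303 → 1.83; α₂ = 0.9664; rank = 483; θ*₍483₎ = 1.848.

(1.186, 1.848)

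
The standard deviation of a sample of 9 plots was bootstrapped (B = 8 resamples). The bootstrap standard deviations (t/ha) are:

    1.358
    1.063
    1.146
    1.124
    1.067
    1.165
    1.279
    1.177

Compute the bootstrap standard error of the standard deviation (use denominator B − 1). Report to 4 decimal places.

SE* = 0.1014

Bootstrap SE is the standard deviation of the 8 replicate standard deviations.
Mean of replicates: (1.358 + 1.063 + 1.146 + 1.124 + 1.067 + 1.165 + 1.279 + 1.177) / 8 = 9.37900 / 8 = 1.17237
Sum of squared deviations: (+0.18563)² + (−0.10938)² + (−0.02638)² + (−0.04837)² + (−0.10537)² + (−0.00737)² + (+0.10662)² + (+0.00463)² = 0.07200
Variance = 0.07200 / 7 = 0.01029
SE* = √0.01029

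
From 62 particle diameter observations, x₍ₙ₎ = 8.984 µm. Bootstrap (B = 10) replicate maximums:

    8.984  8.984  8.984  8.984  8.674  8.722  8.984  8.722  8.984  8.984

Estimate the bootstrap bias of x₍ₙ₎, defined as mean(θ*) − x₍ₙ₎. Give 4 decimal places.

mean(θ*) = (8.984 + 8.984 + 8.984 + 8.984 + 8.674 + 8.722 + 8.984 + 8.722 + 8.984 + 8.984) / 10 = 8.90060
bias = 8.90060 − 8.984

bias = −0.0834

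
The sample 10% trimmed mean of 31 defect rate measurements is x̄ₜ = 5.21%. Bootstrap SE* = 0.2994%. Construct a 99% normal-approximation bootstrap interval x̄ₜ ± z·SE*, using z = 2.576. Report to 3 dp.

(4.439, 5.981)

Margin = 2.576 × 0.2994 = 0.7713
Interval: 5.21 ± 0.7713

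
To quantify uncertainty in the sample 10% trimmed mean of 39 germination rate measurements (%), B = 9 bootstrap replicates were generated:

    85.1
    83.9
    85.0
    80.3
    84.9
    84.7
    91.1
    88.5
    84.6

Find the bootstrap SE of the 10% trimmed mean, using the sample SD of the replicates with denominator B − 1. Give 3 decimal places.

SE* = 2.999

Bootstrap SE is the standard deviation of the 9 replicate 10% trimmed means.
Mean of replicates: (85.1 + 83.9 + 85.0 + 80.3 + 84.9 + 84.7 + 91.1 + 88.5 + 84.6) / 9 = 768.1000 / 9 = 85.3444
Sum of squared deviations: (−0.2444)² + (−1.4444)² + (−0.3444)² + (−5.0444)² + (−0.4444)² + (−0.6444)² + (+5.7556)² + (+3.1556)² + (−0.7444)² = 71.9622
Variance = 71.9622 / 8 = 8.9953
SE* = √8.9953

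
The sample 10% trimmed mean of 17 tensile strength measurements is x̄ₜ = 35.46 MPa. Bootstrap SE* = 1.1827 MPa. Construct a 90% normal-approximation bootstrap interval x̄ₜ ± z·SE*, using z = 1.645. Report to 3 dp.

(33.514, 37.406)

Margin = 1.645 × 1.1827 = 1.9455
Interval: 35.46 ± 1.9455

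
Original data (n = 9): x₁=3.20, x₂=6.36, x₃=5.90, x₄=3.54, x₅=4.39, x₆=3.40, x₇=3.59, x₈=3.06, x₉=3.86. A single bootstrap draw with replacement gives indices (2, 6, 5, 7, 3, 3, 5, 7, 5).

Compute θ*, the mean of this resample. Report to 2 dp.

θ* = 4.66

Resample values: 6.36, 3.40, 4.39, 3.59, 5.90, 5.90, 4.39, 3.59, 4.39.
Mean = (6.36 + 3.40 + 4.39 + 3.59 + 5.90 + 5.90 + 4.39 + 3.59 + 4.39) / 9 = 41.910 / 9 = 4.66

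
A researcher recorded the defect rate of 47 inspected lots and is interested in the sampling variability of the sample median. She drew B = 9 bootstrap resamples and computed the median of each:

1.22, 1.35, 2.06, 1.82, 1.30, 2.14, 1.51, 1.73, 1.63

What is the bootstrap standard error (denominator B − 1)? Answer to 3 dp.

Bootstrap SE is the standard deviation of the 9 replicate medians.
Mean of replicates: (1.22 + 1.35 + 2.06 + 1.82 + 1.30 + 2.14 + 1.51 + 1.73 + 1.63) / 9 = 14.7600 / 9 = 1.6400
Sum of squared deviations: (−0.4200)² + (−0.2900)² + (+0.4200)² + (+0.1800)² + (−0.3400)² + (+0.5000)² + (−0.1300)² + (+0.0900)² + (−0.0100)² = 0.8600
Variance = 0.8600 / 8 = 0.1075
SE* = √0.1075

SE* = 0.328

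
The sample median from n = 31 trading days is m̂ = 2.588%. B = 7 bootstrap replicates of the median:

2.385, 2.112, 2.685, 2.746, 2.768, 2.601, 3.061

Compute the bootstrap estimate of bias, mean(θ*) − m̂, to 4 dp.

mean(θ*) = (2.385 + 2.112 + 2.685 + 2.746 + 2.768 + 2.601 + 3.061) / 7 = 2.62257
bias = 2.62257 − 2.588

bias = +0.0346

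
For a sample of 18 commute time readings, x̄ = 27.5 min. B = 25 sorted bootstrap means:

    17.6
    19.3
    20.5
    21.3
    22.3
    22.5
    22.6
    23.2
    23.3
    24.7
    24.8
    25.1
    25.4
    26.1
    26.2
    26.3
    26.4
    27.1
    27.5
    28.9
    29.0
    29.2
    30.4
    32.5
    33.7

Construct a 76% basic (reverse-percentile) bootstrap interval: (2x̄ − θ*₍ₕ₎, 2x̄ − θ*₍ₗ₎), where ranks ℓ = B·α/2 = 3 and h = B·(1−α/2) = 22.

(25.8, 34.5)

Percentile endpoints at ranks 3 and 22: θ*₍3₎ = 20.5, θ*₍22₎ = 29.2.
Basic interval reflects these around x̄:
  lower = 2 × 27.5 − 29.2 = 25.8
  upper = 2 × 27.5 − 20.5 = 34.5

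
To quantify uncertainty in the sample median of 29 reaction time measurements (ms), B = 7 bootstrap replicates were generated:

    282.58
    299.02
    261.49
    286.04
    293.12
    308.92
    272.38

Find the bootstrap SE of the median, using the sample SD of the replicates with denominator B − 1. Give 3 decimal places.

Bootstrap SE is the standard deviation of the 7 replicate medians.
Mean of replicates: (282.58 + 299.02 + 261.49 + 286.04 + 293.12 + 308.92 + 272.38) / 7 = 2003.5500 / 7 = 286.2214
Sum of squared deviations: (−3.6414)² + (+12.7986)² + (−24.7314)² + (−0.1814)² + (+6.8986)² + (+22.6986)² + (−13.8414)² = 1543.1405
Variance = 1543.1405 / 6 = 257.1901
SE* = √257.1901

SE* = 16.037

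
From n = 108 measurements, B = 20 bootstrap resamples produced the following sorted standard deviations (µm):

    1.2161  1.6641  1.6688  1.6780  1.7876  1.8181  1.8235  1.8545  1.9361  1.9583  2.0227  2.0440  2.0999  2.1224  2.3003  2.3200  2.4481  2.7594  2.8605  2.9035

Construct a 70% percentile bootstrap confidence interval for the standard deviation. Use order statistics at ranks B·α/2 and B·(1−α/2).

(1.6688, 2.4481)

α = 0.30; lower rank = 20 × 0.150 = 3; upper rank = 20 × 0.850 = 17.
The 3rd smallest replicate is 1.6688; the 17th is 2.4481.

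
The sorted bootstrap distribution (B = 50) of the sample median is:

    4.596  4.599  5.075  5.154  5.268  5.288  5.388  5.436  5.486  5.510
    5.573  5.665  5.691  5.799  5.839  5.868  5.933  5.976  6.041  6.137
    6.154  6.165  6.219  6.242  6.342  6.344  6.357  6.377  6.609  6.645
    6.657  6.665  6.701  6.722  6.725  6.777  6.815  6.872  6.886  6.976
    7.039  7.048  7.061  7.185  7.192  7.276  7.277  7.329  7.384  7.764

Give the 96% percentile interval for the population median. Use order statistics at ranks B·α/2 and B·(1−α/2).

α = 0.04; lower rank = 50 × 0.020 = 1; upper rank = 50 × 0.980 = 49.
The 1st smallest replicate is 4.596; the 49th is 7.384.

(4.596, 7.384)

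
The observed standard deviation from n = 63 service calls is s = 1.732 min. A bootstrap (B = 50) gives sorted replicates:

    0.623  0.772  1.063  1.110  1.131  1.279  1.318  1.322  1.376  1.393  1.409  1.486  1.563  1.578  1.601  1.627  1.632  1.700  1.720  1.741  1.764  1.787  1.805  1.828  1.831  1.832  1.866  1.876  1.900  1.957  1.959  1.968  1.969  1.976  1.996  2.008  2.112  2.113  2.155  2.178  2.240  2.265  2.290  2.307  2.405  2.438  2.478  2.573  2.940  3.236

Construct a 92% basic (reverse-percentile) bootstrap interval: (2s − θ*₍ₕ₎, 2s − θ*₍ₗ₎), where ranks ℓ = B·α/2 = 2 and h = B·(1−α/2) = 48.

Percentile endpoints at ranks 2 and 48: θ*₍2₎ = 0.772, θ*₍48₎ = 2.573.
Basic interval reflects these around s:
  lower = 2 × 1.732 − 2.573 = 0.891
  upper = 2 × 1.732 − 0.772 = 2.692

(0.891, 2.692)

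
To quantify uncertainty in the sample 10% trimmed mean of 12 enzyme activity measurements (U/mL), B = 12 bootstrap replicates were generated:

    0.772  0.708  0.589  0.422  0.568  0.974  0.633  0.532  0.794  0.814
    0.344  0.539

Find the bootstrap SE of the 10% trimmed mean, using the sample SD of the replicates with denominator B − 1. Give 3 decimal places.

SE* = 0.179

Bootstrap SE is the standard deviation of the 12 replicate 10% trimmed means.
Mean of replicates: (0.772 + 0.708 + 0.589 + 0.422 + 0.568 + 0.974 + 0.633 + 0.532 + 0.794 + 0.814 + 0.344 + 0.539) / 12 = 7.6890 / 12 = 0.6408
Sum of squared deviations: (+0.1312)² + (+0.0672)² + (−0.0518)² + (−0.2188)² + (−0.0728)² + (+0.3332)² + (−0.0078)² + (−0.1088)² + (+0.1532)² + (+0.1732)² + (−0.2968)² + (−0.1018)² = 0.3524
Variance = 0.3524 / 11 = 0.0320
SE* = √0.0320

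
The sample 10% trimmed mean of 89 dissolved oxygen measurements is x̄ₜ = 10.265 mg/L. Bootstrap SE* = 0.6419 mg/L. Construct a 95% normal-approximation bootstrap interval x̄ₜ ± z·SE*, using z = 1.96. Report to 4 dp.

(9.0069, 11.5231)

Margin = 1.96 × 0.6419 = 1.25812
Interval: 10.265 ± 1.25812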